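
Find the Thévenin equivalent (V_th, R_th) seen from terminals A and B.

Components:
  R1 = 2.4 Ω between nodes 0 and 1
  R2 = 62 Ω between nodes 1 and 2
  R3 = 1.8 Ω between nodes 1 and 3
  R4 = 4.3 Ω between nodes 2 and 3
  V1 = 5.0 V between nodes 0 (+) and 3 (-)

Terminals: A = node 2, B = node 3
Step 1 — V_th is the open-circuit voltage V_A - V_B (nothing connected across the terminals).
Nodal analysis, taking node 3 as the 0 V reference.
Source V1 fixes V_0 = 5 V.
KCL at each unknown node (sum of currents leaving = 0; resistances in Ω):
  Node 1: (V_1 - 5)/2.4 + (V_1 - V_2)/62 + (V_1 - 0)/1.8 = 0
  Node 2: (V_2 - V_1)/62 + (V_2 - 0)/4.3 = 0
Collecting terms (coefficients in siemens):
  0.9884·V_1 - 0.01613·V_2 = 2.083
  0.2487·V_2 - 0.01613·V_1 = 0
Determinant D = (0.9884)(0.2487) - (-0.01613)(-0.01613) = 0.2455
V_1 = [(2.083)(0.2487) - (-0.01613)(0)]/D = 2.11 V
V_2 = [(0.9884)(0) - (2.083)(-0.01613)]/D = 0.1369 V
V_th = V_2 - V_3 = 0.1369 - 0 = 0.1369 V
Step 2 — R_th: zero the source — replace V1 by a short circuit (node 3 merges into node 0) — and find the resistance seen between A (node 2) and B (node 0).
Reduce the network between node 2 (A) and node 0 (B) by series/parallel combination:
  Rp1 = R1 ‖ R3 (parallel, both between nodes 0 and 1) = 1/(1/2.4 + 1/1.8) = 1.029 Ω
  Rs1 = R2 + Rp1 (series, joined only at node 1) = 62 + 1.029 = 63.03 Ω
  Rp2 = R4 ‖ Rs1 (parallel, both between nodes 0 and 2) = 1/(1/4.3 + 1/63.03) = 4.025 Ω
R_th = 4.025 Ω

Final answer: V_th = 0.1369 V, R_th = 4.025 Ω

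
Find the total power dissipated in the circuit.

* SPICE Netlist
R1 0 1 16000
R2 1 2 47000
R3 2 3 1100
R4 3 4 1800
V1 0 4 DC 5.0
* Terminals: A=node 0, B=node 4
Nodal analysis, taking node 4 as the 0 V reference.
Source V1 fixes V_0 = 5 V.
KCL at each unknown node (sum of currents leaving = 0; resistances in Ω):
  Node 1: (V_1 - 5)/16000 + (V_1 - V_2)/47000 = 0
  Node 2: (V_2 - V_1)/47000 + (V_2 - V_3)/1100 = 0
  Node 3: (V_3 - V_2)/1100 + (V_3 - 0)/1800 = 0
Collecting terms (coefficients in siemens):
  0.00008378·V_1 - 0.00002128·V_2 = 0.0003125
  0.0009304·V_2 - 0.00002128·V_1 - 0.0009091·V_3 = 0
  0.001465·V_3 - 0.0009091·V_2 = 0
Solving these 3 simultaneous equations (Gaussian elimination) gives:
  V_1 = 3.786 V, V_2 = 0.22 V, V_3 = 0.1366 V
Power in each resistor, P = (ΔV)²/R:
  P_R1 = (5 - 3.786)²/16000 = 0.00009211 W
  P_R2 = (3.786 - 0.22)²/47000 = 0.0002706 W
  P_R3 = (0.22 - 0.1366)²/1100 = 0.000006332 W
  P_R4 = (0.1366 - 0)²/1800 = 0.00001036 W
P_total = P_R1 + P_R2 + P_R3 + P_R4 = 0.0003794 W

Final answer: 0.0003794 W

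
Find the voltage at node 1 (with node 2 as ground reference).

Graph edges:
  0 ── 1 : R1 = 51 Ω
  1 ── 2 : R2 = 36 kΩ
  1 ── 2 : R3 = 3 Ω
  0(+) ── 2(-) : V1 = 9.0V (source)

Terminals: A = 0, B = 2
Nodal analysis, taking node 2 as the 0 V reference.
Source V1 fixes V_0 = 9 V.
KCL at each unknown node (sum of currents leaving = 0; resistances in Ω):
  Node 1: (V_1 - 9)/51 + (V_1 - 0)/36000 + (V_1 - 0)/3 = 0
Collecting terms: 0.353 × V_1 = 0.1765  =>  V_1 = 0.5 V
The requested potential is V_1 = 0.5 V.

Final answer: V_1 = 0.5 V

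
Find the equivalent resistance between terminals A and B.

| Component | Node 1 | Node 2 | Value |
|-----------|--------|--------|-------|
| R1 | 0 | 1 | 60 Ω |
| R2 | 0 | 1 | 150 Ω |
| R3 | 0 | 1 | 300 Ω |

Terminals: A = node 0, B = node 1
Reduce the network between node 0 (A) and node 1 (B) by series/parallel combination:
  Rp1 = R1 ‖ R2 ‖ R3 (parallel, all between nodes 0 and 1) = 1/(1/60 + 1/150 + 1/300) = 37.5 Ω
R_eq = 37.5 Ω

Final answer: 37.5 Ω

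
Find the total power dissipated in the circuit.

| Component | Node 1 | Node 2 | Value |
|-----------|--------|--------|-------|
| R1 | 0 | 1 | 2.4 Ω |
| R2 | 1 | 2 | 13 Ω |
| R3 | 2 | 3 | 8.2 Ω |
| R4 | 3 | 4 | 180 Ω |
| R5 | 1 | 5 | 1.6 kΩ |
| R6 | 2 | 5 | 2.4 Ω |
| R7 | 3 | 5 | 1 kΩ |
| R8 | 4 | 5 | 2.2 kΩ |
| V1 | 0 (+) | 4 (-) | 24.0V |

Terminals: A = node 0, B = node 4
Nodal analysis, taking node 4 as the 0 V reference.
Source V1 fixes V_0 = 24 V.
KCL at each unknown node (sum of currents leaving = 0; resistances in Ω):
  Node 1: (V_1 - 24)/2.4 + (V_1 - V_2)/13 + (V_1 - V_5)/1600 = 0
  Node 2: (V_2 - V_1)/13 + (V_2 - V_3)/8.2 + (V_2 - V_5)/2.4 = 0
  Node 3: (V_3 - V_2)/8.2 + (V_3 - 0)/180 + (V_3 - V_5)/1000 = 0
  Node 5: (V_5 - V_1)/1600 + (V_5 - V_2)/2.4 + (V_5 - V_3)/1000 + (V_5 - 0)/2200 = 0
Collecting terms (coefficients in siemens):
  0.4942·V_1 - 0.07692·V_2 - 0.000625·V_5 = 10
  0.6155·V_2 - 0.07692·V_1 - 0.122·V_3 - 0.4167·V_5 = 0
  0.1285·V_3 - 0.122·V_2 - 0.001·V_5 = 0
  0.4187·V_5 - 0.000625·V_1 - 0.4167·V_2 - 0.001·V_3 = 0
Solving these 4 simultaneous equations (Gaussian elimination) gives:
  V_1 = 23.69 V, V_2 = 22.05 V, V_3 = 21.1 V, V_5 = 22.03 V
Power in each resistor, P = (ΔV)²/R:
  P_R1 = (24 - 23.69)²/2.4 = 0.03886 W
  P_R2 = (23.69 - 22.05)²/13 = 0.207 W
  P_R3 = (22.05 - 21.1)²/8.2 = 0.1109 W
  P_R4 = (21.1 - 0)²/180 = 2.473 W
  P_R5 = (23.69 - 22.03)²/1600 = 0.001731 W
  P_R6 = (22.05 - 22.03)²/2.4 = 0.0002354 W
  P_R7 = (21.1 - 22.03)²/1000 = 0.0008646 W
  P_R8 = (0 - 22.03)²/2200 = 0.2206 W
P_total = P_R1 + P_R2 + P_R3 + P_R4 + P_R5 + P_R6 + P_R7 + P_R8 = 3.054 W

Final answer: 3.054 W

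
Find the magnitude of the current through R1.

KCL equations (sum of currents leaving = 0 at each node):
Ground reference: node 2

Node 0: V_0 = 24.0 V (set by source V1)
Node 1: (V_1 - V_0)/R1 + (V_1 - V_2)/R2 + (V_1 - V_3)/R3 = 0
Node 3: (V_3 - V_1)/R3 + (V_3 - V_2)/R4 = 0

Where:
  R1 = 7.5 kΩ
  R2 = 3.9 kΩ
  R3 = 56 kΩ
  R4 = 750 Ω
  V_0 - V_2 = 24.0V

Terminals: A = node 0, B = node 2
Nodal analysis, taking node 2 as the 0 V reference.
Source V1 fixes V_0 = 24 V.
KCL at each unknown node (sum of currents leaving = 0; resistances in Ω):
  Node 1: (V_1 - 24)/7500 + (V_1 - 0)/3900 + (V_1 - V_3)/56000 = 0
  Node 3: (V_3 - V_1)/56000 + (V_3 - 0)/750 = 0
Collecting terms (coefficients in siemens):
  0.0004076·V_1 - 0.00001786·V_3 = 0.0032
  0.001351·V_3 - 0.00001786·V_1 = 0
Determinant D = (0.0004076)(0.001351) - (-0.00001786)(-0.00001786) = 0.0000005504
V_1 = [(0.0032)(0.001351) - (-0.00001786)(0)]/D = 7.855 V
V_3 = [(0.0004076)(0) - (0.0032)(-0.00001786)]/D = 0.1038 V
I_R1 = (V_0 - V_1)/R1 = (24 - 7.855)/7500 = 0.002153 A
|I_R1| = 0.002153 A

Final answer: |I_R1| = 0.002153 A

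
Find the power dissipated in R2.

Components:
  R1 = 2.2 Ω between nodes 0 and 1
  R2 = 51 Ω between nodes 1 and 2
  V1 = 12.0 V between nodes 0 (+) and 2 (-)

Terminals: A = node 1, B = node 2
Nodal analysis, taking node 2 as the 0 V reference.
Source V1 fixes V_0 = 12 V.
KCL at each unknown node (sum of currents leaving = 0; resistances in Ω):
  Node 1: (V_1 - 12)/2.2 + (V_1 - 0)/51 = 0
Collecting terms: 0.4742 × V_1 = 5.455  =>  V_1 = 11.5 V
I_R2 = (V_1 - V_2)/R2 = (11.5 - 0)/51 = 0.2256 A
P_R2 = I_R2² × R2 = (0.2256)² × 51 = 2.595 W

Final answer: 2.595 W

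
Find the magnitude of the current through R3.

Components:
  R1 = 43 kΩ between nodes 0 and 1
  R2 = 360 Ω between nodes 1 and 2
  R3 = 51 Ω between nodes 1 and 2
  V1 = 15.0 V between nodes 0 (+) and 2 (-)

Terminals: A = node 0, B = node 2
Nodal analysis, taking node 2 as the 0 V reference.
Source V1 fixes V_0 = 15 V.
KCL at each unknown node (sum of currents leaving = 0; resistances in Ω):
  Node 1: (V_1 - 15)/43000 + (V_1 - 0)/360 + (V_1 - 0)/51 = 0
Collecting terms: 0.02241 × V_1 = 0.0003488  =>  V_1 = 0.01557 V
I_R3 = (V_1 - V_2)/R3 = (0.01557 - 0)/51 = 0.0003052 A
|I_R3| = 0.0003052 A

Final answer: |I_R3| = 0.0003052 A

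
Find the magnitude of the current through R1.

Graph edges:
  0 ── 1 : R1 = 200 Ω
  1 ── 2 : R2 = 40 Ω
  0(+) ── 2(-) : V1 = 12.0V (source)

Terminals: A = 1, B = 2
Nodal analysis, taking node 2 as the 0 V reference.
Source V1 fixes V_0 = 12 V.
KCL at each unknown node (sum of currents leaving = 0; resistances in Ω):
  Node 1: (V_1 - 12)/200 + (V_1 - 0)/40 = 0
Collecting terms: 0.03 × V_1 = 0.06  =>  V_1 = 2 V
I_R1 = (V_0 - V_1)/R1 = (12 - 2)/200 = 0.05 A
|I_R1| = 0.05 A

Final answer: |I_R1| = 0.05 A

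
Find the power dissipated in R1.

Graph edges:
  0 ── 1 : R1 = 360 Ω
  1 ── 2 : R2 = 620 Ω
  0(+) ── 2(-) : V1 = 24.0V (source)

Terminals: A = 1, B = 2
Nodal analysis, taking node 2 as the 0 V reference.
Source V1 fixes V_0 = 24 V.
KCL at each unknown node (sum of currents leaving = 0; resistances in Ω):
  Node 1: (V_1 - 24)/360 + (V_1 - 0)/620 = 0
Collecting terms: 0.004391 × V_1 = 0.06667  =>  V_1 = 15.18 V
I_R1 = (V_0 - V_1)/R1 = (24 - 15.18)/360 = 0.02449 A
P_R1 = I_R1² × R1 = (0.02449)² × 360 = 0.2159 W

Final answer: 0.2159 W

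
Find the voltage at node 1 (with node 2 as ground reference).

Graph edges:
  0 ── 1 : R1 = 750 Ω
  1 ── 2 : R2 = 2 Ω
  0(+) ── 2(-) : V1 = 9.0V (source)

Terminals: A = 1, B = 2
Nodal analysis, taking node 2 as the 0 V reference.
Source V1 fixes V_0 = 9 V.
KCL at each unknown node (sum of currents leaving = 0; resistances in Ω):
  Node 1: (V_1 - 9)/750 + (V_1 - 0)/2 = 0
Collecting terms: 0.5013 × V_1 = 0.012  =>  V_1 = 0.02394 V
The requested potential is V_1 = 0.02394 V.

Final answer: V_1 = 0.02394 V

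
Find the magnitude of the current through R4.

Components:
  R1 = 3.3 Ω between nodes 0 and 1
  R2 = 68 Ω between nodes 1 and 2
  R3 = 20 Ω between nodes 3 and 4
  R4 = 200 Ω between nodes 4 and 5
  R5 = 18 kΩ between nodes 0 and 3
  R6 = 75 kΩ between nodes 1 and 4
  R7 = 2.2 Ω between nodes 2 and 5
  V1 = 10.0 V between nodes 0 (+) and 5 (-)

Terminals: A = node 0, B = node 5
Nodal analysis, taking node 5 as the 0 V reference.
Source V1 fixes V_0 = 10 V.
KCL at each unknown node (sum of currents leaving = 0; resistances in Ω):
  Node 1: (V_1 - 10)/3.3 + (V_1 - V_2)/68 + (V_1 - V_4)/75000 = 0
  Node 2: (V_2 - V_1)/68 + (V_2 - 0)/2.2 = 0
  Node 3: (V_3 - V_4)/20 + (V_3 - 10)/18000 = 0
  Node 4: (V_4 - V_3)/20 + (V_4 - 0)/200 + (V_4 - V_1)/75000 = 0
Collecting terms (coefficients in siemens):
  0.3177·V_1 - 0.01471·V_2 - 0.00001333·V_4 = 3.03
  0.4693·V_2 - 0.01471·V_1 = 0
  0.05006·V_3 - 0.05·V_4 = 0.0005556
  0.05501·V_4 - 0.00001333·V_1 - 0.05·V_3 = 0
Solving these 4 simultaneous equations (Gaussian elimination) gives:
  V_1 = 9.551 V, V_2 = 0.2993 V, V_3 = 0.1456 V, V_4 = 0.1346 V
I_R4 = (V_4 - V_5)/R4 = (0.1346 - 0)/200 = 0.000673 A
|I_R4| = 0.000673 A

Final answer: |I_R4| = 0.000673 A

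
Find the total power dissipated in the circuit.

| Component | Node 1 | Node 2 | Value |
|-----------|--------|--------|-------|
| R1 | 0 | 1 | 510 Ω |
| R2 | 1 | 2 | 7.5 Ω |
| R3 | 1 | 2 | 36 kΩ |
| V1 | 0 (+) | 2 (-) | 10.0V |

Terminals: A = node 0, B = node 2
Nodal analysis, taking node 2 as the 0 V reference.
Source V1 fixes V_0 = 10 V.
KCL at each unknown node (sum of currents leaving = 0; resistances in Ω):
  Node 1: (V_1 - 10)/510 + (V_1 - 0)/7.5 + (V_1 - 0)/36000 = 0
Collecting terms: 0.1353 × V_1 = 0.01961  =>  V_1 = 0.1449 V
Power in each resistor, P = (ΔV)²/R:
  P_R1 = (10 - 0.1449)²/510 = 0.1904 W
  P_R2 = (0.1449 - 0)²/7.5 = 0.002799 W
  P_R3 = (0.1449 - 0)²/36000 = 0.0000005832 W
P_total = P_R1 + P_R2 + P_R3 = 0.1932 W

Final answer: 0.1932 W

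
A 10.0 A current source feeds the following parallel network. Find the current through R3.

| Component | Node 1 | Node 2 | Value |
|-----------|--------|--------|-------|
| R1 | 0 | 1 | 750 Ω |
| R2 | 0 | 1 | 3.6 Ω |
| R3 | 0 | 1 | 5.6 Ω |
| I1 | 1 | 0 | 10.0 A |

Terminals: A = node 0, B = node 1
All resistors sit directly between nodes 0 and 1, so they are in parallel and share one voltage V; the full source current 10 A splits among them.
1/R_par = 1/750 + 1/3.6 + 1/5.6 = 0.4577 S  =>  R_par = 2.185 Ω
V = I × R_par = 10 × 2.185 = 21.85 V
I_R3 = V/R3 = 21.85/5.6 = 3.902 A

Final answer: 3.902 A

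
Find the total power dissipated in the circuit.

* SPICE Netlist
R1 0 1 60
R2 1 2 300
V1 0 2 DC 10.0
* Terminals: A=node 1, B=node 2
Nodal analysis, taking node 2 as the 0 V reference.
Source V1 fixes V_0 = 10 V.
KCL at each unknown node (sum of currents leaving = 0; resistances in Ω):
  Node 1: (V_1 - 10)/60 + (V_1 - 0)/300 = 0
Collecting terms: 0.02 × V_1 = 0.1667  =>  V_1 = 8.333 V
Power in each resistor, P = (ΔV)²/R:
  P_R1 = (10 - 8.333)²/60 = 0.0463 W
  P_R2 = (8.333 - 0)²/300 = 0.2315 W
P_total = P_R1 + P_R2 = 0.2778 W

Final answer: 0.2778 W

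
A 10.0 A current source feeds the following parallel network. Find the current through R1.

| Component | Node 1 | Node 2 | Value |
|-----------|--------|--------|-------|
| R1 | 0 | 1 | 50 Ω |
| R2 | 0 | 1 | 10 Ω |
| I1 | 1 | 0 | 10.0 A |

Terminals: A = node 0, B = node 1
All resistors sit directly between nodes 0 and 1, so they are in parallel and share one voltage V; the full source current 10 A splits among them.
1/R_par = 1/50 + 1/10 = 0.12 S  =>  R_par = 8.333 Ω
V = I × R_par = 10 × 8.333 = 83.33 V
I_R1 = V/R1 = 83.33/50 = 1.667 A

Final answer: 1.667 A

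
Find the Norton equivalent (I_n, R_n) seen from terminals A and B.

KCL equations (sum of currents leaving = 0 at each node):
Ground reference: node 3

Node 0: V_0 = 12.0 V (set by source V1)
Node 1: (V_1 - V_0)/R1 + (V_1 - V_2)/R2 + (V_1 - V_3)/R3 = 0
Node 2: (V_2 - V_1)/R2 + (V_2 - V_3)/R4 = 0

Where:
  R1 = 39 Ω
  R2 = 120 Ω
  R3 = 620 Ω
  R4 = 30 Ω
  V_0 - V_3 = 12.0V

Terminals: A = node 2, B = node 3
Find the Thévenin equivalent first; then I_n = V_th/R_th and R_n = R_th.
Step 1 — V_th is the open-circuit voltage V_A - V_B (nothing connected across the terminals).
Nodal analysis, taking node 3 as the 0 V reference.
Source V1 fixes V_0 = 12 V.
KCL at each unknown node (sum of currents leaving = 0; resistances in Ω):
  Node 1: (V_1 - 12)/39 + (V_1 - V_2)/120 + (V_1 - 0)/620 = 0
  Node 2: (V_2 - V_1)/120 + (V_2 - 0)/30 = 0
Collecting terms (coefficients in siemens):
  0.03559·V_1 - 0.008333·V_2 = 0.3077
  0.04167·V_2 - 0.008333·V_1 = 0
Determinant D = (0.03559)(0.04167) - (-0.008333)(-0.008333) = 0.001413
V_1 = [(0.3077)(0.04167) - (-0.008333)(0)]/D = 9.071 V
V_2 = [(0.03559)(0) - (0.3077)(-0.008333)]/D = 1.814 V
V_th = V_2 - V_3 = 1.814 - 0 = 1.814 V
Step 2 — R_th: zero the source — replace V1 by a short circuit (node 3 merges into node 0) — and find the resistance seen between A (node 2) and B (node 0).
Reduce the network between node 2 (A) and node 0 (B) by series/parallel combination:
  Rp1 = R1 ‖ R3 (parallel, both between nodes 0 and 1) = 1/(1/39 + 1/620) = 36.69 Ω
  Rs1 = R2 + Rp1 (series, joined only at node 1) = 120 + 36.69 = 156.7 Ω
  Rp2 = R4 ‖ Rs1 (parallel, both between nodes 0 and 2) = 1/(1/30 + 1/156.7) = 25.18 Ω
R_th = 25.18 Ω
I_n = V_th/R_th = 1.814/25.18 = 0.07205 A, and R_n = R_th = 25.18 Ω

Final answer: I_n = 0.07205 A, R_n = 25.18 Ω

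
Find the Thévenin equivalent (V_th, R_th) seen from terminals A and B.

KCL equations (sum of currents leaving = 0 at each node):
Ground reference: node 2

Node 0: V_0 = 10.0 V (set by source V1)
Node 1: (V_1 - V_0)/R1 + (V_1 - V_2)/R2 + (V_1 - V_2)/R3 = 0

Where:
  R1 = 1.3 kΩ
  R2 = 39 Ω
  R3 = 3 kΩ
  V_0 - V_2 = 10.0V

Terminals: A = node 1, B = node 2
Step 1 — V_th is the open-circuit voltage V_A - V_B (nothing connected across the terminals).
Nodal analysis, taking node 2 as the 0 V reference.
Source V1 fixes V_0 = 10 V.
KCL at each unknown node (sum of currents leaving = 0; resistances in Ω):
  Node 1: (V_1 - 10)/1300 + (V_1 - 0)/39 + (V_1 - 0)/3000 = 0
Collecting terms: 0.02674 × V_1 = 0.007692  =>  V_1 = 0.2876 V
V_th = V_1 - V_2 = 0.2876 - 0 = 0.2876 V
Step 2 — R_th: zero the source — replace V1 by a short circuit (node 2 merges into node 0) — and find the resistance seen between A (node 1) and B (node 0).
Reduce the network between node 1 (A) and node 0 (B) by series/parallel combination:
  Rp1 = R1 ‖ R2 ‖ R3 (parallel, all between nodes 0 and 1) = 1/(1/1300 + 1/39 + 1/3000) = 37.39 Ω
R_th = 37.39 Ω

Final answer: V_th = 0.2876 V, R_th = 37.39 Ω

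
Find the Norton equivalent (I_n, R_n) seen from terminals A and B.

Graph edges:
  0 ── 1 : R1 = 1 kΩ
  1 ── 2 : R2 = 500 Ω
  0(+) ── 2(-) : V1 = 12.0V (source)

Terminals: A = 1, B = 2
Find the Thévenin equivalent first; then I_n = V_th/R_th and R_n = R_th.
Step 1 — V_th is the open-circuit voltage V_A - V_B (nothing connected across the terminals).
Nodal analysis, taking node 2 as the 0 V reference.
Source V1 fixes V_0 = 12 V.
KCL at each unknown node (sum of currents leaving = 0; resistances in Ω):
  Node 1: (V_1 - 12)/1000 + (V_1 - 0)/500 = 0
Collecting terms: 0.003 × V_1 = 0.012  =>  V_1 = 4 V
V_th = V_1 - V_2 = 4 - 0 = 4 V
Step 2 — R_th: zero the source — replace V1 by a short circuit (node 2 merges into node 0) — and find the resistance seen between A (node 1) and B (node 0).
Reduce the network between node 1 (A) and node 0 (B) by series/parallel combination:
  Rp1 = R1 ‖ R2 (parallel, both between nodes 0 and 1) = 1/(1/1000 + 1/500) = 333.3 Ω
R_th = 333.3 Ω
I_n = V_th/R_th = 4/333.3 = 0.012 A, and R_n = R_th = 333.3 Ω

Final answer: I_n = 0.012 A, R_n = 333.3 Ω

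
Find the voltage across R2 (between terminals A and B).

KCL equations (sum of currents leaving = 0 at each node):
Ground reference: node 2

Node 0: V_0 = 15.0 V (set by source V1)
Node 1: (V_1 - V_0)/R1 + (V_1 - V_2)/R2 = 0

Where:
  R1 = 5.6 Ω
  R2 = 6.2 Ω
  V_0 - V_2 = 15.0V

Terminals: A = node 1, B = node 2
R1 and R2 are in series across V1 (node 0 → node 1 → node 2), and the output A–B is taken across R2, so this is a voltage divider.
Series current: I = V1/(R1 + R2) = 15/(5.6 + 6.2) = 15/11.8 = 1.271 A
V_R2 = I × R2 = V1 × R2/(R1 + R2) = 15 × 6.2/11.8 = 7.881 V

Final answer: 7.881 V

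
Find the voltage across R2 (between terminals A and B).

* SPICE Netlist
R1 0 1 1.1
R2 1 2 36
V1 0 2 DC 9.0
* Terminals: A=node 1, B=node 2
R1 and R2 are in series across V1 (node 0 → node 1 → node 2), and the output A–B is taken across R2, so this is a voltage divider.
Series current: I = V1/(R1 + R2) = 9/(1.1 + 36) = 9/37.1 = 0.2426 A
V_R2 = I × R2 = V1 × R2/(R1 + R2) = 9 × 36/37.1 = 8.733 V

Final answer: 8.733 V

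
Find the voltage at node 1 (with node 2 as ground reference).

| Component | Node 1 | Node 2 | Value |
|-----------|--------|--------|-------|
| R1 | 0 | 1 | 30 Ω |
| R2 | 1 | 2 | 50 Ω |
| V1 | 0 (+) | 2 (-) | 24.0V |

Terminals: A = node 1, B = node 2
Nodal analysis, taking node 2 as the 0 V reference.
Source V1 fixes V_0 = 24 V.
KCL at each unknown node (sum of currents leaving = 0; resistances in Ω):
  Node 1: (V_1 - 24)/30 + (V_1 - 0)/50 = 0
Collecting terms: 0.05333 × V_1 = 0.8  =>  V_1 = 15 V
The requested potential is V_1 = 15 V.

Final answer: V_1 = 15 V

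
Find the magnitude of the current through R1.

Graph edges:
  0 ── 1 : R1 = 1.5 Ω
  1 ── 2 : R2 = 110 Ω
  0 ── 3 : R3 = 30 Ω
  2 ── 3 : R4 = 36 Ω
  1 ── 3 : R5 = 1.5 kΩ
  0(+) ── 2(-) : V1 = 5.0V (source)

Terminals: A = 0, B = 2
Nodal analysis, taking node 2 as the 0 V reference.
Source V1 fixes V_0 = 5 V.
KCL at each unknown node (sum of currents leaving = 0; resistances in Ω):
  Node 1: (V_1 - 5)/1.5 + (V_1 - 0)/110 + (V_1 - V_3)/1500 = 0
  Node 3: (V_3 - 5)/30 + (V_3 - 0)/36 + (V_3 - V_1)/1500 = 0
Collecting terms (coefficients in siemens):
  0.6764·V_1 - 0.0006667·V_3 = 3.333
  0.06178·V_3 - 0.0006667·V_1 = 0.1667
Determinant D = (0.6764)(0.06178) - (-0.0006667)(-0.0006667) = 0.04179
V_1 = [(3.333)(0.06178) - (-0.0006667)(0.1667)]/D = 4.931 V
V_3 = [(0.6764)(0.1667) - (3.333)(-0.0006667)]/D = 2.751 V
I_R1 = (V_0 - V_1)/R1 = (5 - 4.931)/1.5 = 0.04628 A
|I_R1| = 0.04628 A

Final answer: |I_R1| = 0.04628 A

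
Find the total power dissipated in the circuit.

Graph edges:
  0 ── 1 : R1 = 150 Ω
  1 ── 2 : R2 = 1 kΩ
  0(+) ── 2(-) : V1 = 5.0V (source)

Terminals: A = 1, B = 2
Nodal analysis, taking node 2 as the 0 V reference.
Source V1 fixes V_0 = 5 V.
KCL at each unknown node (sum of currents leaving = 0; resistances in Ω):
  Node 1: (V_1 - 5)/150 + (V_1 - 0)/1000 = 0
Collecting terms: 0.007667 × V_1 = 0.03333  =>  V_1 = 4.348 V
Power in each resistor, P = (ΔV)²/R:
  P_R1 = (5 - 4.348)²/150 = 0.002836 W
  P_R2 = (4.348 - 0)²/1000 = 0.0189 W
P_total = P_R1 + P_R2 = 0.02174 W

Final answer: 0.02174 W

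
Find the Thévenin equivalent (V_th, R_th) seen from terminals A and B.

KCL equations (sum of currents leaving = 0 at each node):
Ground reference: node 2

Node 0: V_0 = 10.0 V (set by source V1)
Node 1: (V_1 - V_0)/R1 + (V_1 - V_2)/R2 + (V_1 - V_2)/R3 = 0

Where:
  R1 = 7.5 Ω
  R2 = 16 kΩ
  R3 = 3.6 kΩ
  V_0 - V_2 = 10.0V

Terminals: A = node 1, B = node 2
Step 1 — V_th is the open-circuit voltage V_A - V_B (nothing connected across the terminals).
Nodal analysis, taking node 2 as the 0 V reference.
Source V1 fixes V_0 = 10 V.
KCL at each unknown node (sum of currents leaving = 0; resistances in Ω):
  Node 1: (V_1 - 10)/7.5 + (V_1 - 0)/16000 + (V_1 - 0)/3600 = 0
Collecting terms: 0.1337 × V_1 = 1.333  =>  V_1 = 9.975 V
V_th = V_1 - V_2 = 9.975 - 0 = 9.975 V
Step 2 — R_th: zero the source — replace V1 by a short circuit (node 2 merges into node 0) — and find the resistance seen between A (node 1) and B (node 0).
Reduce the network between node 1 (A) and node 0 (B) by series/parallel combination:
  Rp1 = R1 ‖ R2 ‖ R3 (parallel, all between nodes 0 and 1) = 1/(1/7.5 + 1/16000 + 1/3600) = 7.481 Ω
R_th = 7.481 Ω

Final answer: V_th = 9.975 V, R_th = 7.481 Ω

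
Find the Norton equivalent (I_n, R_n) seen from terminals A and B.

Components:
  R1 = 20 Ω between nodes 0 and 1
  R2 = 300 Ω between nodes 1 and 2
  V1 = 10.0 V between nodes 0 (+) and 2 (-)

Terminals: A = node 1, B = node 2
Find the Thévenin equivalent first; then I_n = V_th/R_th and R_n = R_th.
Step 1 — V_th is the open-circuit voltage V_A - V_B (nothing connected across the terminals).
Nodal analysis, taking node 2 as the 0 V reference.
Source V1 fixes V_0 = 10 V.
KCL at each unknown node (sum of currents leaving = 0; resistances in Ω):
  Node 1: (V_1 - 10)/20 + (V_1 - 0)/300 = 0
Collecting terms: 0.05333 × V_1 = 0.5  =>  V_1 = 9.375 V
V_th = V_1 - V_2 = 9.375 - 0 = 9.375 V
Step 2 — R_th: zero the source — replace V1 by a short circuit (node 2 merges into node 0) — and find the resistance seen between A (node 1) and B (node 0).
Reduce the network between node 1 (A) and node 0 (B) by series/parallel combination:
  Rp1 = R1 ‖ R2 (parallel, both between nodes 0 and 1) = 1/(1/20 + 1/300) = 18.75 Ω
R_th = 18.75 Ω
I_n = V_th/R_th = 9.375/18.75 = 0.5 A, and R_n = R_th = 18.75 Ω

Final answer: I_n = 0.5 A, R_n = 18.75 Ω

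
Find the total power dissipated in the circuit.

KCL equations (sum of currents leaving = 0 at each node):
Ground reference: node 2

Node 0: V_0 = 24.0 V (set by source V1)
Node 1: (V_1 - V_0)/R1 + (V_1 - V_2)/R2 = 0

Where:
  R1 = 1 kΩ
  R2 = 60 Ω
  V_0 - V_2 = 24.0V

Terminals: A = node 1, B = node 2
Nodal analysis, taking node 2 as the 0 V reference.
Source V1 fixes V_0 = 24 V.
KCL at each unknown node (sum of currents leaving = 0; resistances in Ω):
  Node 1: (V_1 - 24)/1000 + (V_1 - 0)/60 = 0
Collecting terms: 0.01767 × V_1 = 0.024  =>  V_1 = 1.358 V
Power in each resistor, P = (ΔV)²/R:
  P_R1 = (24 - 1.358)²/1000 = 0.5126 W
  P_R2 = (1.358 - 0)²/60 = 0.03076 W
P_total = P_R1 + P_R2 = 0.5434 W

Final answer: 0.5434 W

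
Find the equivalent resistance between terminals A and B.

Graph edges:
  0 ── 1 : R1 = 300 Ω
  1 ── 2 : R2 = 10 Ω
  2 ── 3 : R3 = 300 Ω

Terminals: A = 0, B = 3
Reduce the network between node 0 (A) and node 3 (B) by series/parallel combination:
  Rs1 = R1 + R2 (series, joined only at node 1) = 300 + 10 = 310 Ω
  Rs2 = R3 + Rs1 (series, joined only at node 2) = 300 + 310 = 610 Ω
R_eq = 610 Ω

Final answer: 610 Ω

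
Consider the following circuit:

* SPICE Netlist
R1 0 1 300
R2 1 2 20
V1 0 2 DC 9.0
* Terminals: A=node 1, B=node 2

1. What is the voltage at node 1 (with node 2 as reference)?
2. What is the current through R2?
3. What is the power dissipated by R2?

Nodal analysis, taking node 2 as the 0 V reference.
Source V1 fixes V_0 = 9 V.
KCL at each unknown node (sum of currents leaving = 0; resistances in Ω):
  Node 1: (V_1 - 9)/300 + (V_1 - 0)/20 = 0
Collecting terms: 0.05333 × V_1 = 0.03  =>  V_1 = 0.5625 V
Part 1:
  Read off the nodal solution: V_1 = 0.5625 V
Part 2:
  I_R2 = (V_1 - V_2)/R2 = (0.5625 - 0)/20 = 0.02813 A
  Magnitude: I_R2 = 0.02813 A
Part 3:
  I_R2 = (V_1 - V_2)/R2 = (0.5625 - 0)/20 = 0.02813 A
  P_R2 = I_R2² × R2 = (0.02813)² × 20 = 0.01582 W

Final answers:
1. V_1 = 0.5625 V
2. I_R2 = 0.02813 A
3. P_R2 = 0.01582 W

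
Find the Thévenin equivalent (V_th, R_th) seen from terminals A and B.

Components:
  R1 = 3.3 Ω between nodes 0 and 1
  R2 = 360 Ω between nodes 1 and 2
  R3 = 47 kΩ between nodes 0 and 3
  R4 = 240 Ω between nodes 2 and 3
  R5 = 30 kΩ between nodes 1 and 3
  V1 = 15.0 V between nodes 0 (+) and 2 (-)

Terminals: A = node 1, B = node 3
Step 1 — V_th is the open-circuit voltage V_A - V_B (nothing connected across the terminals).
Nodal analysis, taking node 2 as the 0 V reference.
Source V1 fixes V_0 = 15 V.
KCL at each unknown node (sum of currents leaving = 0; resistances in Ω):
  Node 1: (V_1 - 15)/3.3 + (V_1 - 0)/360 + (V_1 - V_3)/30000 = 0
  Node 3: (V_3 - 15)/47000 + (V_3 - 0)/240 + (V_3 - V_1)/30000 = 0
Collecting terms (coefficients in siemens):
  0.3058·V_1 - 0.00003333·V_3 = 4.545
  0.004221·V_3 - 0.00003333·V_1 = 0.0003191
Determinant D = (0.3058)(0.004221) - (-0.00003333)(-0.00003333) = 0.001291
V_1 = [(4.545)(0.004221) - (-0.00003333)(0.0003191)]/D = 14.86 V
V_3 = [(0.3058)(0.0003191) - (4.545)(-0.00003333)]/D = 0.193 V
V_th = V_1 - V_3 = 14.86 - 0.193 = 14.67 V
Step 2 — R_th: zero the source — replace V1 by a short circuit (node 2 merges into node 0) — and find the resistance seen between A (node 1) and B (node 3).
Reduce the network between node 1 (A) and node 3 (B) by series/parallel combination:
  Rp1 = R1 ‖ R2 (parallel, both between nodes 0 and 1) = 1/(1/3.3 + 1/360) = 3.27 Ω
  Rp2 = R3 ‖ R4 (parallel, both between nodes 0 and 3) = 1/(1/47000 + 1/240) = 238.8 Ω
  Rs1 = Rp1 + Rp2 (series, joined only at node 0) = 3.27 + 238.8 = 242.1 Ω
  Rp3 = R5 ‖ Rs1 (parallel, both between nodes 1 and 3) = 1/(1/30000 + 1/242.1) = 240.1 Ω
R_th = 240.1 Ω

Final answer: V_th = 14.67 V, R_th = 240.1 Ω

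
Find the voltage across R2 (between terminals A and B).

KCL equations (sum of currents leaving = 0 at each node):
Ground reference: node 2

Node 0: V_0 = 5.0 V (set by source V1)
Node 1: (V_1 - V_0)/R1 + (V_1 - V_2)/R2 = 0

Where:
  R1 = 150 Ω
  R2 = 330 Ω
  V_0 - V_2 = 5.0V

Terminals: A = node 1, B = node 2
R1 and R2 are in series across V1 (node 0 → node 1 → node 2), and the output A–B is taken across R2, so this is a voltage divider.
Series current: I = V1/(R1 + R2) = 5/(150 + 330) = 5/480 = 0.01042 A
V_R2 = I × R2 = V1 × R2/(R1 + R2) = 5 × 330/480 = 3.438 V

Final answer: 3.438 V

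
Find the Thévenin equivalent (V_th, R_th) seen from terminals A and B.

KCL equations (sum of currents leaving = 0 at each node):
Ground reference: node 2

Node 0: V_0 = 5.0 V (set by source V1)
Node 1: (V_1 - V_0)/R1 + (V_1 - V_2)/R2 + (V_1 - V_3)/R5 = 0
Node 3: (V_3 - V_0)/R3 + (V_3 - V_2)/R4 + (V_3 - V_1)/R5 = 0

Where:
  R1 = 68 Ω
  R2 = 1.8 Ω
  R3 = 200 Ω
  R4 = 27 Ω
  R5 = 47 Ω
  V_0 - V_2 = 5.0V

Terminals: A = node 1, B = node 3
Step 1 — V_th is the open-circuit voltage V_A - V_B (nothing connected across the terminals).
Nodal analysis, taking node 2 as the 0 V reference.
Source V1 fixes V_0 = 5 V.
KCL at each unknown node (sum of currents leaving = 0; resistances in Ω):
  Node 1: (V_1 - 5)/68 + (V_1 - 0)/1.8 + (V_1 - V_3)/47 = 0
  Node 3: (V_3 - 5)/200 + (V_3 - 0)/27 + (V_3 - V_1)/47 = 0
Collecting terms (coefficients in siemens):
  0.5915·V_1 - 0.02128·V_3 = 0.07353
  0.06331·V_3 - 0.02128·V_1 = 0.025
Determinant D = (0.5915)(0.06331) - (-0.02128)(-0.02128) = 0.037
V_1 = [(0.07353)(0.06331) - (-0.02128)(0.025)]/D = 0.1402 V
V_3 = [(0.5915)(0.025) - (0.07353)(-0.02128)]/D = 0.442 V
V_th = V_1 - V_3 = 0.1402 - 0.442 = -0.3018 V
Step 2 — R_th: zero the source — replace V1 by a short circuit (node 2 merges into node 0) — and find the resistance seen between A (node 1) and B (node 3).
Reduce the network between node 1 (A) and node 3 (B) by series/parallel combination:
  Rp1 = R1 ‖ R2 (parallel, both between nodes 0 and 1) = 1/(1/68 + 1/1.8) = 1.754 Ω
  Rp2 = R3 ‖ R4 (parallel, both between nodes 0 and 3) = 1/(1/200 + 1/27) = 23.79 Ω
  Rs1 = Rp1 + Rp2 (series, joined only at node 0) = 1.754 + 23.79 = 25.54 Ω
  Rp3 = R5 ‖ Rs1 (parallel, both between nodes 1 and 3) = 1/(1/47 + 1/25.54) = 16.55 Ω
R_th = 16.55 Ω

Final answer: V_th = -0.3018 V, R_th = 16.55 Ω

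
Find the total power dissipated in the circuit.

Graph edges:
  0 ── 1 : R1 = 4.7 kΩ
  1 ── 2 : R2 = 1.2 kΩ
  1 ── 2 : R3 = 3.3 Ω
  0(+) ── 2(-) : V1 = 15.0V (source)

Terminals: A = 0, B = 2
Nodal analysis, taking node 2 as the 0 V reference.
Source V1 fixes V_0 = 15 V.
KCL at each unknown node (sum of currents leaving = 0; resistances in Ω):
  Node 1: (V_1 - 15)/4700 + (V_1 - 0)/1200 + (V_1 - 0)/3.3 = 0
Collecting terms: 0.3041 × V_1 = 0.003191  =>  V_1 = 0.0105 V
Power in each resistor, P = (ΔV)²/R:
  P_R1 = (15 - 0.0105)²/4700 = 0.04781 W
  P_R2 = (0.0105 - 0)²/1200 = 0.0000000918 W
  P_R3 = (0.0105 - 0)²/3.3 = 0.00003338 W
P_total = P_R1 + P_R2 + P_R3 = 0.04784 W

Final answer: 0.04784 W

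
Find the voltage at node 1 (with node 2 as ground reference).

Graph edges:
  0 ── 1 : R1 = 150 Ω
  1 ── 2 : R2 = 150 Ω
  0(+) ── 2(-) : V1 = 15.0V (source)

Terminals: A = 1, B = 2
Nodal analysis, taking node 2 as the 0 V reference.
Source V1 fixes V_0 = 15 V.
KCL at each unknown node (sum of currents leaving = 0; resistances in Ω):
  Node 1: (V_1 - 15)/150 + (V_1 - 0)/150 = 0
Collecting terms: 0.01333 × V_1 = 0.1  =>  V_1 = 7.5 V
The requested potential is V_1 = 7.5 V.

Final answer: V_1 = 7.5 V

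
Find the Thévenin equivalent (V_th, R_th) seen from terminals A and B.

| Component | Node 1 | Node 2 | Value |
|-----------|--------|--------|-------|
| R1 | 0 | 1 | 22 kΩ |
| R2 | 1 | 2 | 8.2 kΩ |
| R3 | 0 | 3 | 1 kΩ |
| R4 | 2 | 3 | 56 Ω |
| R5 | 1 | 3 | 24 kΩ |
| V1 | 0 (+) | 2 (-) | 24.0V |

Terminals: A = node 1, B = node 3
Step 1 — V_th is the open-circuit voltage V_A - V_B (nothing connected across the terminals).
Nodal analysis, taking node 2 as the 0 V reference.
Source V1 fixes V_0 = 24 V.
KCL at each unknown node (sum of currents leaving = 0; resistances in Ω):
  Node 1: (V_1 - 24)/22000 + (V_1 - 0)/8200 + (V_1 - V_3)/24000 = 0
  Node 3: (V_3 - 24)/1000 + (V_3 - 0)/56 + (V_3 - V_1)/24000 = 0
Collecting terms (coefficients in siemens):
  0.0002091·V_1 - 0.00004167·V_3 = 0.001091
  0.0189·V_3 - 0.00004167·V_1 = 0.024
Determinant D = (0.0002091)(0.0189) - (-0.00004167)(-0.00004167) = 0.000003949
V_1 = [(0.001091)(0.0189) - (-0.00004167)(0.024)]/D = 5.473 V
V_3 = [(0.0002091)(0.024) - (0.001091)(-0.00004167)]/D = 1.282 V
V_th = V_1 - V_3 = 5.473 - 1.282 = 4.191 V
Step 2 — R_th: zero the source — replace V1 by a short circuit (node 2 merges into node 0) — and find the resistance seen between A (node 1) and B (node 3).
Reduce the network between node 1 (A) and node 3 (B) by series/parallel combination:
  Rp1 = R1 ‖ R2 (parallel, both between nodes 0 and 1) = 1/(1/22000 + 1/8200) = 5974 Ω
  Rp2 = R3 ‖ R4 (parallel, both between nodes 0 and 3) = 1/(1/1000 + 1/56) = 53.03 Ω
  Rs1 = Rp1 + Rp2 (series, joined only at node 0) = 5974 + 53.03 = 6027 Ω
  Rp3 = R5 ‖ Rs1 (parallel, both between nodes 1 and 3) = 1/(1/24000 + 1/6027) = 4817 Ω
R_th = 4.817 kΩ

Final answer: V_th = 4.191 V, R_th = 4.817 kΩ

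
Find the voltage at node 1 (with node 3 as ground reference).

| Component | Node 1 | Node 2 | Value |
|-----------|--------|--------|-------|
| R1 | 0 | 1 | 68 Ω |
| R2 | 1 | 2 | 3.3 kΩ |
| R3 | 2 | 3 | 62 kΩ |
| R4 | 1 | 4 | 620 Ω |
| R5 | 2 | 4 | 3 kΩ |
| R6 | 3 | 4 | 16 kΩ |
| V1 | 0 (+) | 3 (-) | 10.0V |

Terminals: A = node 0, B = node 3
Nodal analysis, taking node 3 as the 0 V reference.
Source V1 fixes V_0 = 10 V.
KCL at each unknown node (sum of currents leaving = 0; resistances in Ω):
  Node 1: (V_1 - 10)/68 + (V_1 - V_2)/3300 + (V_1 - V_4)/620 = 0
  Node 2: (V_2 - V_1)/3300 + (V_2 - 0)/62000 + (V_2 - V_4)/3000 = 0
  Node 4: (V_4 - V_1)/620 + (V_4 - V_2)/3000 + (V_4 - 0)/16000 = 0
Collecting terms (coefficients in siemens):
  0.01662·V_1 - 0.000303·V_2 - 0.001613·V_4 = 0.1471
  0.0006525·V_2 - 0.000303·V_1 - 0.0003333·V_4 = 0
  0.002009·V_4 - 0.001613·V_1 - 0.0003333·V_2 = 0
Solving these 3 simultaneous equations (Gaussian elimination) gives:
  V_1 = 9.949 V, V_2 = 9.507 V, V_4 = 9.566 V
The requested potential is V_1 = 9.949 V.

Final answer: V_1 = 9.949 V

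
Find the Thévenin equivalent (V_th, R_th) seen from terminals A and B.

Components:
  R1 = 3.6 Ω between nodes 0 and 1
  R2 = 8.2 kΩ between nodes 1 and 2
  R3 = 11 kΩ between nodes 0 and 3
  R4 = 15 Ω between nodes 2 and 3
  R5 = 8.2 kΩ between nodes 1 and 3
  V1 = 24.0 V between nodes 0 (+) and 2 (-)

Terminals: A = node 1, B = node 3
Step 1 — V_th is the open-circuit voltage V_A - V_B (nothing connected across the terminals).
Nodal analysis, taking node 2 as the 0 V reference.
Source V1 fixes V_0 = 24 V.
KCL at each unknown node (sum of currents leaving = 0; resistances in Ω):
  Node 1: (V_1 - 24)/3.6 + (V_1 - 0)/8200 + (V_1 - V_3)/8200 = 0
  Node 3: (V_3 - 24)/11000 + (V_3 - 0)/15 + (V_3 - V_1)/8200 = 0
Collecting terms (coefficients in siemens):
  0.278·V_1 - 0.000122·V_3 = 6.667
  0.06688·V_3 - 0.000122·V_1 = 0.002182
Determinant D = (0.278)(0.06688) - (-0.000122)(-0.000122) = 0.01859
V_1 = [(6.667)(0.06688) - (-0.000122)(0.002182)]/D = 23.98 V
V_3 = [(0.278)(0.002182) - (6.667)(-0.000122)]/D = 0.07635 V
V_th = V_1 - V_3 = 23.98 - 0.07635 = 23.9 V
Step 2 — R_th: zero the source — replace V1 by a short circuit (node 2 merges into node 0) — and find the resistance seen between A (node 1) and B (node 3).
Reduce the network between node 1 (A) and node 3 (B) by series/parallel combination:
  Rp1 = R1 ‖ R2 (parallel, both between nodes 0 and 1) = 1/(1/3.6 + 1/8200) = 3.598 Ω
  Rp2 = R3 ‖ R4 (parallel, both between nodes 0 and 3) = 1/(1/11000 + 1/15) = 14.98 Ω
  Rs1 = Rp1 + Rp2 (series, joined only at node 0) = 3.598 + 14.98 = 18.58 Ω
  Rp3 = R5 ‖ Rs1 (parallel, both between nodes 1 and 3) = 1/(1/8200 + 1/18.58) = 18.54 Ω
R_th = 18.54 Ω

Final answer: V_th = 23.9 V, R_th = 18.54 Ω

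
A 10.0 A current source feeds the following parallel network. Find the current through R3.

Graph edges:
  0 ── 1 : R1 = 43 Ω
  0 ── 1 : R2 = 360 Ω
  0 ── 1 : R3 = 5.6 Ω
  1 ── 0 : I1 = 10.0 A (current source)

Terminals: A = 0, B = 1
All resistors sit directly between nodes 0 and 1, so they are in parallel and share one voltage V; the full source current 10 A splits among them.
1/R_par = 1/43 + 1/360 + 1/5.6 = 0.2046 S  =>  R_par = 4.887 Ω
V = I × R_par = 10 × 4.887 = 48.87 V
I_R3 = V/R3 = 48.87/5.6 = 8.728 A

Final answer: 8.728 A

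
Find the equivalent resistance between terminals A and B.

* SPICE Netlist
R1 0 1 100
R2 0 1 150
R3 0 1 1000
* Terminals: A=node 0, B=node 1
Reduce the network between node 0 (A) and node 1 (B) by series/parallel combination:
  Rp1 = R1 ‖ R2 ‖ R3 (parallel, all between nodes 0 and 1) = 1/(1/100 + 1/150 + 1/1000) = 56.6 Ω
R_eq = 56.6 Ω

Final answer: 56.6 Ω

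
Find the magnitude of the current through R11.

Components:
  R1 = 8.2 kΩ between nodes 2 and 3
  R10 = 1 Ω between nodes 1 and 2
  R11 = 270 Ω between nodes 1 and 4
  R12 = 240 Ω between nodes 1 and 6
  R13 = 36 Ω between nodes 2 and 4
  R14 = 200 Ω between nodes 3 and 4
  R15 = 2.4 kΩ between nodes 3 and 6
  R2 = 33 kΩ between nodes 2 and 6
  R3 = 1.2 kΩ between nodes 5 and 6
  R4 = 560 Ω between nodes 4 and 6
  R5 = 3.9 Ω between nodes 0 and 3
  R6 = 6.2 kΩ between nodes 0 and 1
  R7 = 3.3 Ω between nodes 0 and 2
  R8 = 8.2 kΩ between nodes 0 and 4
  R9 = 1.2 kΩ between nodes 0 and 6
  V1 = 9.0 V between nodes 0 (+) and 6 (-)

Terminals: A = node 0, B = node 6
Nodal analysis, taking node 6 as the 0 V reference.
Source V1 fixes V_0 = 9 V.
KCL at each unknown node (sum of currents leaving = 0; resistances in Ω):
  Node 1: (V_1 - 9)/6200 + (V_1 - V_2)/1 + (V_1 - V_4)/270 + (V_1 - 0)/240 = 0
  Node 2: (V_2 - V_3)/8200 + (V_2 - 0)/33000 + (V_2 - 9)/3.3 + (V_2 - V_1)/1 + (V_2 - V_4)/36 = 0
  Node 3: (V_3 - V_2)/8200 + (V_3 - 9)/3.9 + (V_3 - V_4)/200 + (V_3 - 0)/2400 = 0
  Node 4: (V_4 - 0)/560 + (V_4 - 9)/8200 + (V_4 - V_1)/270 + (V_4 - V_2)/36 + (V_4 - V_3)/200 = 0
  Node 5: (V_5 - 0)/1200 = 0
Collecting terms (coefficients in siemens):
  1.008·V_1 - 1·V_2 - 0.003704·V_4 = 0.001452
  1.331·V_2 - 1·V_1 - 0.000122·V_3 - 0.02778·V_4 = 2.727
  0.2619·V_3 - 0.000122·V_2 - 0.005·V_4 = 2.308
  0.03839·V_4 - 0.003704·V_1 - 0.02778·V_2 - 0.005·V_3 = 0.001098
  0.0008333·V_5 = 0
Solving these 5 simultaneous equations (Gaussian elimination) gives:
  V_1 = 8.8 V, V_2 = 8.838 V, V_3 = 8.975 V, V_4 = 8.441 V
  V_5 = 0 V
I_R11 = (V_1 - V_4)/R11 = (8.8 - 8.441)/270 = 0.001327 A
|I_R11| = 0.001327 A

Final answer: |I_R11| = 0.001327 A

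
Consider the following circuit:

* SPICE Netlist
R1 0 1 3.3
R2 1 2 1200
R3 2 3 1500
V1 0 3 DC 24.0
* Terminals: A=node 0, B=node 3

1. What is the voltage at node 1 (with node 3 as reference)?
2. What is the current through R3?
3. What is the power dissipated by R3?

Nodal analysis, taking node 3 as the 0 V reference.
Source V1 fixes V_0 = 24 V.
KCL at each unknown node (sum of currents leaving = 0; resistances in Ω):
  Node 1: (V_1 - 24)/3.3 + (V_1 - V_2)/1200 = 0
  Node 2: (V_2 - V_1)/1200 + (V_2 - 0)/1500 = 0
Collecting terms (coefficients in siemens):
  0.3039·V_1 - 0.0008333·V_2 = 7.273
  0.0015·V_2 - 0.0008333·V_1 = 0
Determinant D = (0.3039)(0.0015) - (-0.0008333)(-0.0008333) = 0.0004551
V_1 = [(7.273)(0.0015) - (-0.0008333)(0)]/D = 23.97 V
V_2 = [(0.3039)(0) - (7.273)(-0.0008333)]/D = 13.32 V
Part 1:
  Read off the nodal solution: V_1 = 23.97 V
Part 2:
  I_R3 = (V_2 - V_3)/R3 = (13.32 - 0)/1500 = 0.008878 A
  Magnitude: I_R3 = 0.008878 A
Part 3:
  I_R3 = (V_2 - V_3)/R3 = (13.32 - 0)/1500 = 0.008878 A
  P_R3 = I_R3² × R3 = (0.008878)² × 1500 = 0.1182 W

Final answers:
1. V_1 = 23.97 V
2. I_R3 = 0.008878 A
3. P_R3 = 0.1182 W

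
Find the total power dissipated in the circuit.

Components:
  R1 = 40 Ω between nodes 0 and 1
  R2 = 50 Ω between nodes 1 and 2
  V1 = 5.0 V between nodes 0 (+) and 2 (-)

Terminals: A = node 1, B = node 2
Nodal analysis, taking node 2 as the 0 V reference.
Source V1 fixes V_0 = 5 V.
KCL at each unknown node (sum of currents leaving = 0; resistances in Ω):
  Node 1: (V_1 - 5)/40 + (V_1 - 0)/50 = 0
Collecting terms: 0.045 × V_1 = 0.125  =>  V_1 = 2.778 V
Power in each resistor, P = (ΔV)²/R:
  P_R1 = (5 - 2.778)²/40 = 0.1235 W
  P_R2 = (2.778 - 0)²/50 = 0.1543 W
P_total = P_R1 + P_R2 = 0.2778 W

Final answer: 0.2778 W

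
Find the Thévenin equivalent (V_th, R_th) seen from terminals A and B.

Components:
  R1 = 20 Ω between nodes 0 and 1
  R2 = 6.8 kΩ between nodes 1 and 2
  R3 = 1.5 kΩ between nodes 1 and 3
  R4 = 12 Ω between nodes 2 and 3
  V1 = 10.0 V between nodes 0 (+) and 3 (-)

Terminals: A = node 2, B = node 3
Step 1 — V_th is the open-circuit voltage V_A - V_B (nothing connected across the terminals).
Nodal analysis, taking node 3 as the 0 V reference.
Source V1 fixes V_0 = 10 V.
KCL at each unknown node (sum of currents leaving = 0; resistances in Ω):
  Node 1: (V_1 - 10)/20 + (V_1 - V_2)/6800 + (V_1 - 0)/1500 = 0
  Node 2: (V_2 - V_1)/6800 + (V_2 - 0)/12 = 0
Collecting terms (coefficients in siemens):
  0.05081·V_1 - 0.0001471·V_2 = 0.5
  0.08348·V_2 - 0.0001471·V_1 = 0
Determinant D = (0.05081)(0.08348) - (-0.0001471)(-0.0001471) = 0.004242
V_1 = [(0.5)(0.08348) - (-0.0001471)(0)]/D = 9.84 V
V_2 = [(0.05081)(0) - (0.5)(-0.0001471)]/D = 0.01733 V
V_th = V_2 - V_3 = 0.01733 - 0 = 0.01733 V
Step 2 — R_th: zero the source — replace V1 by a short circuit (node 3 merges into node 0) — and find the resistance seen between A (node 2) and B (node 0).
Reduce the network between node 2 (A) and node 0 (B) by series/parallel combination:
  Rp1 = R1 ‖ R3 (parallel, both between nodes 0 and 1) = 1/(1/20 + 1/1500) = 19.74 Ω
  Rs1 = R2 + Rp1 (series, joined only at node 1) = 6800 + 19.74 = 6820 Ω
  Rp2 = R4 ‖ Rs1 (parallel, both between nodes 0 and 2) = 1/(1/12 + 1/6820) = 11.98 Ω
R_th = 11.98 Ω

Final answer: V_th = 0.01733 V, R_th = 11.98 Ω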